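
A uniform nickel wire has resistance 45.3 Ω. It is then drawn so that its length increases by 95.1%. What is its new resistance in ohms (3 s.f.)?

k = 1 + 95.1/100 = 1.951; volume constant ⇒ A' = A/k, so R' = k²R.
R' = 3.806 × 45.3 = 172 Ω

172 Ω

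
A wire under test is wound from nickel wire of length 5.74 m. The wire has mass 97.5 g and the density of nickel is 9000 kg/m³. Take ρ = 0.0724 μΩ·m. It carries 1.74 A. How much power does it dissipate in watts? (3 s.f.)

ρ = 0.0724 μΩ·m = 7.24×10^-8 Ω·m
A = m/(density·L) = 0.0975/(9000×5.74) = 1.8873e-06 m²
R = ρL/A = (7.24×10^-8)(5.74)/(1.8873e-06) = 0.2202 Ω
P = I²R = (1.74)² × 0.2202 = 0.667 W

0.667 W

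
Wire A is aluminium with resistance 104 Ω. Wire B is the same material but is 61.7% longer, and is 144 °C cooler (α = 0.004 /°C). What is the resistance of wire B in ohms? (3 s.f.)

71.3 Ω

R ∝ ρL/d² with ρ ∝ (1+αΔT), so R_B/R_A = (1 + 61.7/100) × (1 − 0.004×144)
= 1.617 × 0.424 = 0.6856
R_B = 0.6856 × 104 = 71.3 Ω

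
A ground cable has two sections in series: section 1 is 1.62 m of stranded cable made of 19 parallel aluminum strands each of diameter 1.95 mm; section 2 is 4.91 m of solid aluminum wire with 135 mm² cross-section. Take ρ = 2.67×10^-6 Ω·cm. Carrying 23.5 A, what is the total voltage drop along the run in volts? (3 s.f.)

0.0407 V

ρ = 2.67×10^-6 Ω·cm = 2.67×10^-8 Ω·m
Section 1: A_strand = π(9.7500e-04)² = 2.986e-06 m²; R₁ = ρL/(N·A_s) = (2.67×10^-8)(1.62)/(19×2.986e-06) = 7.623×10^-4 Ω
Section 2: A = 135 mm² = 1.350e-04 m²
R₂ = (2.67×10^-8)(4.91)/(1.350e-04) = 9.711×10^-4 Ω
R = R₁ + R₂ = 0.001733 Ω
V = IR = 23.5 × 0.001733 = 0.0407 V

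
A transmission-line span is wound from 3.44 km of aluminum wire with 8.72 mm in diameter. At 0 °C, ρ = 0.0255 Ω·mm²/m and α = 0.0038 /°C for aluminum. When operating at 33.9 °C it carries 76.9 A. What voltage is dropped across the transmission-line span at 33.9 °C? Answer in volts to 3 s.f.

128 V

ρ = 0.0255 Ω·mm²/m = 2.55×10^-8 Ω·m
A = π(d/2)² = π(4.3600e-03 m)² = 5.972e-05 m²
R₍0₎ = ρL/A = (2.55×10^-8)(3440)/(5.972e-05) = 1.469 Ω
R₍33.9₎ = R₍0₎(1 + αΔT) = 1.469 × (1 + 0.0038×33.9) = 1.658 Ω
V = IR = 76.9 × 1.658 = 128 V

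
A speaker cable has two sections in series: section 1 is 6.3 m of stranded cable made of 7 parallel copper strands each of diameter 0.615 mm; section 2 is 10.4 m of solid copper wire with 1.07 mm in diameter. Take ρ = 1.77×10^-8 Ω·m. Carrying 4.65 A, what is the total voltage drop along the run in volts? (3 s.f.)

Section 1: A_strand = π(3.0750e-04)² = 2.971e-07 m²; R₁ = ρL/(N·A_s) = (1.77×10^-8)(6.3)/(7×2.971e-07) = 0.05363 Ω
Section 2: A = π(d/2)² = π(5.3500e-04 m)² = 8.992e-07 m²
R₂ = (1.77×10^-8)(10.4)/(8.992e-07) = 0.2047 Ω
R = R₁ + R₂ = 0.2583 Ω
V = IR = 4.65 × 0.2583 = 1.20 V

1.20 V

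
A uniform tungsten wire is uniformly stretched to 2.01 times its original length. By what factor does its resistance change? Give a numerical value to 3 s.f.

Volume constant ⇒ A' = A/k with k = 2.01. R' = ρ(kL)/(A/k) = k²R.
Factor = 4.04

4.04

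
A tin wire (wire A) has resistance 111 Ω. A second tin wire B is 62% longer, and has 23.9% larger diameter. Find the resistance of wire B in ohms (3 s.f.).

R ∝ L/d², so R_B/R_A = (1 + 62/100) × (1 + 23.9/100)⁻²
= 1.62 × 0.6514 = 1.055
R_B = 1.055 × 111 = 117 Ω

117 Ω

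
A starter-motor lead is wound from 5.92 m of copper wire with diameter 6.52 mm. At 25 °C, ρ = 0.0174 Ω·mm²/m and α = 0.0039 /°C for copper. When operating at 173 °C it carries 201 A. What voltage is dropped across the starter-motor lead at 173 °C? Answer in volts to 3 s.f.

0.978 V

ρ = 0.0174 Ω·mm²/m = 1.74×10^-8 Ω·m
A = π(d/2)² = π(3.2600e-03 m)² = 3.339e-05 m²
R₍25₎ = ρL/A = (1.74×10^-8)(5.92)/(3.339e-05) = 0.003085 Ω
R₍173₎ = R₍25₎(1 + αΔT) = 0.003085 × (1 + 0.0039×148) = 0.004866 Ω
V = IR = 201 × 0.004866 = 0.978 V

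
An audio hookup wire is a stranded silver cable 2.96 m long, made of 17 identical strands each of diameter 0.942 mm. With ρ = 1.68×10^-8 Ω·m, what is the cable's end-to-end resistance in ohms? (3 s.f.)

A_strand = π(4.7100e-04 m)² = 6.969e-07 m²
R_strand = ρL/A = (1.68×10^-8)(2.96)/(6.969e-07) = 0.07135 Ω
R_total = R_strand/N = 0.07135/17 = 0.00420 Ω

0.00420 Ω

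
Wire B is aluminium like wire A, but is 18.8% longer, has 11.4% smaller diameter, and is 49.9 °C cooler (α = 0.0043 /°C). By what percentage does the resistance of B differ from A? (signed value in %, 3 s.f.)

R ∝ ρL/d² with ρ ∝ (1+αΔT), so R_B/R_A = (1 + 18.8/100) × (1 − 11.4/100)⁻² × (1 − 0.0043×49.9)
= 1.188 × 1.274 × 0.7854 = 1.189
(R_B − R_A)/R_A = 1.189 − 1 = 18.9%

18.9%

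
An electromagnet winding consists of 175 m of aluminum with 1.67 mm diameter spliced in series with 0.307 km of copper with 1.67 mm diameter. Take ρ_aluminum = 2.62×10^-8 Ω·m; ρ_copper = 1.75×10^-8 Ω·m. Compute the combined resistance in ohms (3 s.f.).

4.55 Ω

Segment 1: A = π(d/2)² = π(8.3500e-04 m)² = 2.190e-06 m²
R₁ = ρL/A = (2.62×10^-8)(175)/(2.190e-06) = 2.093 Ω
R₂ = (1.75×10^-8)(307)/(2.190e-06) = 2.453 Ω
R = R₁ + R₂ = 4.55 Ω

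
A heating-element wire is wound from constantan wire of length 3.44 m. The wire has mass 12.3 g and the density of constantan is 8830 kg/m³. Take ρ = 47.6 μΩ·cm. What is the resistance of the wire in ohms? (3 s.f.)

ρ = 47.6 μΩ·cm = 4.76×10^-7 Ω·m
A = m/(density·L) = 0.0123/(8830×3.44) = 4.0494e-07 m²
R = ρL/A = (4.76×10^-7)(3.44)/(4.0494e-07) = 4.04 Ω

4.04 Ω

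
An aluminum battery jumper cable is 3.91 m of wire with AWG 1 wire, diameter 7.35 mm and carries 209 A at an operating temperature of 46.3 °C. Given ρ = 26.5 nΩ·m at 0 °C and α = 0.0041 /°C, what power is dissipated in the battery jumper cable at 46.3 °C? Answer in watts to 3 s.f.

127 W

ρ = 26.5 nΩ·m = 2.65×10^-8 Ω·m
A = π(7.35/2 mm)² = π(3.6750e-03 m)² = 4.243e-05 m²
R₍0₎ = ρL/A = (2.65×10^-8)(3.91)/(4.243e-05) = 0.002442 Ω
R₍46.3₎ = R₍0₎(1 + αΔT) = 0.002442 × (1 + 0.0041×46.3) = 0.002906 Ω
P = I²R = (209)² × 0.002906 = 127 W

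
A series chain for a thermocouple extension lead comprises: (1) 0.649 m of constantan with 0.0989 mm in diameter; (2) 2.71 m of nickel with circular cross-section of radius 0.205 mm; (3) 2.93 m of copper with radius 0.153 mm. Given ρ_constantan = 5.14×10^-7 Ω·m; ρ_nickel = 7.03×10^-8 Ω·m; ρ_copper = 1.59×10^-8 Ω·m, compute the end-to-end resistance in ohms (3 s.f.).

Seg 1: A = π(d/2)² = π(4.9450e-05 m)² = 7.682e-09 m²
R_1 = (5.14×10^-7)(0.649)/(7.682e-09) = 43.42 Ω
Seg 2: A = πr² = π(2.0500e-04 m)² = 1.320e-07 m²
R_2 = (7.03×10^-8)(2.71)/(1.320e-07) = 1.443 Ω
Seg 3: A = πr² = π(1.5300e-04 m)² = 7.354e-08 m²
R_3 = (1.59×10^-8)(2.93)/(7.354e-08) = 0.6335 Ω
R_total = R_1 + R_2 + R_3 = 45.5 Ω

45.5 Ω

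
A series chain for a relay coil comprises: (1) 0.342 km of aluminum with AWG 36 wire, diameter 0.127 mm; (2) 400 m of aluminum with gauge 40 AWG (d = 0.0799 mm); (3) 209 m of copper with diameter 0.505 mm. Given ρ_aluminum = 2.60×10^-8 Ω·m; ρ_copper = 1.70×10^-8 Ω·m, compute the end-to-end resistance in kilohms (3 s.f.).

2.79 kΩ

Seg 1: A = π(0.127/2 mm)² = π(6.3500e-05 m)² = 1.267e-08 m²
R_1 = (2.60×10^-8)(342)/(1.267e-08) = 701.9 Ω
Seg 2: A = π(0.0799/2 mm)² = π(3.9950e-05 m)² = 5.014e-09 m²
R_2 = (2.60×10^-8)(400)/(5.014e-09) = 2074 Ω
Seg 3: A = π(d/2)² = π(2.5250e-04 m)² = 2.003e-07 m²
R_3 = (1.70×10^-8)(209)/(2.003e-07) = 17.74 Ω
R_total = R_1 + R_2 + R_3 = 2.79 kΩ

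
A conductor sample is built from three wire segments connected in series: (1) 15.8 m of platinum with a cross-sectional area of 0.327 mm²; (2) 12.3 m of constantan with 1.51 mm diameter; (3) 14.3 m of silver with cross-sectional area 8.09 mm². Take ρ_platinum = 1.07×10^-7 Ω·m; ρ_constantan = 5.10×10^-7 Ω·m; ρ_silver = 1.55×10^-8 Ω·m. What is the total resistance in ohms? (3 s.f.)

Seg 1: A = 0.327 mm² = 3.270e-07 m²
R_1 = (1.07×10^-7)(15.8)/(3.270e-07) = 5.17 Ω
Seg 2: A = π(d/2)² = π(7.5500e-04 m)² = 1.791e-06 m²
R_2 = (5.10×10^-7)(12.3)/(1.791e-06) = 3.503 Ω
Seg 3: A = 8.09 mm² = 8.090e-06 m²
R_3 = (1.55×10^-8)(14.3)/(8.090e-06) = 0.0274 Ω
R_total = R_1 + R_2 + R_3 = 8.70 Ω

8.70 Ω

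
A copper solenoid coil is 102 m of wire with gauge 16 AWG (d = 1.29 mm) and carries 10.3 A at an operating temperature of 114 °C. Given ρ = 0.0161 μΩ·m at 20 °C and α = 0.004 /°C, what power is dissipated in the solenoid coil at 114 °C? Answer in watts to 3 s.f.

ρ = 0.0161 μΩ·m = 1.61×10^-8 Ω·m
A = π(1.29/2 mm)² = π(6.4500e-04 m)² = 1.307e-06 m²
R₍20₎ = ρL/A = (1.61×10^-8)(102)/(1.307e-06) = 1.256 Ω
R₍114₎ = R₍20₎(1 + αΔT) = 1.256 × (1 + 0.004×94) = 1.729 Ω
P = I²R = (10.3)² × 1.729 = 183 W

183 W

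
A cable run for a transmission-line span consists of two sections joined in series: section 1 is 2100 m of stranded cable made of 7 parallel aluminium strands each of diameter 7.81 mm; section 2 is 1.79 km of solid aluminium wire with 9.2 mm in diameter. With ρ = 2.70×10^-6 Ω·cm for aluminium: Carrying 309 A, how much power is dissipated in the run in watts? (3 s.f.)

ρ = 2.70×10^-6 Ω·cm = 2.70×10^-8 Ω·m
Section 1: A_strand = π(3.9050e-03)² = 4.791e-05 m²; R₁ = ρL/(N·A_s) = (2.70×10^-8)(2100)/(7×4.791e-05) = 0.1691 Ω
Section 2: A = π(d/2)² = π(4.6000e-03 m)² = 6.648e-05 m²
R₂ = (2.70×10^-8)(1790)/(6.648e-05) = 0.727 Ω
R = R₁ + R₂ = 0.8961 Ω
P = I²R = (309)² × 0.8961 = 85600 W

85600 W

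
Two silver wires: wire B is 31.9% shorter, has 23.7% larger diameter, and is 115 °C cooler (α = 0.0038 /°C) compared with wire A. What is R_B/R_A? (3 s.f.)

0.251

R ∝ ρL/d² with ρ ∝ (1+αΔT), so R_B/R_A = (1 − 31.9/100) × (1 + 23.7/100)⁻² × (1 − 0.0038×115)
= 0.681 × 0.6535 × 0.563 = 0.251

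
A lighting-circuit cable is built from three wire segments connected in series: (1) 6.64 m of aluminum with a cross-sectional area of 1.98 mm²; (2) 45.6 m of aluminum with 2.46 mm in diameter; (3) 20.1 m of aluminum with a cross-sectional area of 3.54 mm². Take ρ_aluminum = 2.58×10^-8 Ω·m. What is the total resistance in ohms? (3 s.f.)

Seg 1: A = 1.98 mm² = 1.980e-06 m²
R_1 = (2.58×10^-8)(6.64)/(1.980e-06) = 0.08652 Ω
Seg 2: A = π(d/2)² = π(1.2300e-03 m)² = 4.753e-06 m²
R_2 = (2.58×10^-8)(45.6)/(4.753e-06) = 0.2475 Ω
Seg 3: A = 3.54 mm² = 3.540e-06 m²
R_3 = (2.58×10^-8)(20.1)/(3.540e-06) = 0.1465 Ω
R_total = R_1 + R_2 + R_3 = 0.481 Ω

0.481 Ω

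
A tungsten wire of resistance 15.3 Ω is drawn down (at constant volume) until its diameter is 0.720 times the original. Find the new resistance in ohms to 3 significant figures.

Volume constant ⇒ L' = L/r² with r = 0.72. R' = ρL'/A' = ρ(L/r²)/(πr²d₀²/4) = R/r⁴.
R' = 3.721 × 15.3 = 56.9 Ω

56.9 Ω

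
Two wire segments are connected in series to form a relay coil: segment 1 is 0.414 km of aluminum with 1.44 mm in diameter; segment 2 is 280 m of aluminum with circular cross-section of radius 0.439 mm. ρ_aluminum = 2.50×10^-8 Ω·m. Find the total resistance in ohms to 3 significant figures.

Segment 1: A = π(d/2)² = π(7.2000e-04 m)² = 1.629e-06 m²
R₁ = ρL/A = (2.50×10^-8)(414)/(1.629e-06) = 6.355 Ω
Segment 2: A = πr² = π(4.3900e-04 m)² = 6.055e-07 m²
R₂ = (2.50×10^-8)(280)/(6.055e-07) = 11.56 Ω
R = R₁ + R₂ = 17.9 Ω

17.9 Ω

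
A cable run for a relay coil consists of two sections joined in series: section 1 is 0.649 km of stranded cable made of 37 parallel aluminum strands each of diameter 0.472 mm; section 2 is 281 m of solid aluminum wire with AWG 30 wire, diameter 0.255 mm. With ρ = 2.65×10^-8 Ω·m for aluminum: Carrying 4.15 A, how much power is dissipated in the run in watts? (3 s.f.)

Section 1: A_strand = π(2.3600e-04)² = 1.750e-07 m²; R₁ = ρL/(N·A_s) = (2.65×10^-8)(649)/(37×1.750e-07) = 2.657 Ω
Section 2: A = π(0.255/2 mm)² = π(1.2750e-04 m)² = 5.107e-08 m²
R₂ = (2.65×10^-8)(281)/(5.107e-08) = 145.8 Ω
R = R₁ + R₂ = 148.5 Ω
P = I²R = (4.15)² × 148.5 = 2560 W

2560 W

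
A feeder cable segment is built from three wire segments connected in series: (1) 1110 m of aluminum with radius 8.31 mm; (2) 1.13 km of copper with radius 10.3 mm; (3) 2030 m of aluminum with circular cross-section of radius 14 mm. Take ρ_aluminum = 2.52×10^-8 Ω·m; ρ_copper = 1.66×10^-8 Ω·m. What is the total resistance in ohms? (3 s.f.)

0.268 Ω

Seg 1: A = πr² = π(8.3100e-03 m)² = 2.169e-04 m²
R_1 = (2.52×10^-8)(1110)/(2.169e-04) = 0.1289 Ω
Seg 2: A = πr² = π(1.0300e-02 m)² = 3.333e-04 m²
R_2 = (1.66×10^-8)(1130)/(3.333e-04) = 0.05628 Ω
Seg 3: A = πr² = π(1.4000e-02 m)² = 6.158e-04 m²
R_3 = (2.52×10^-8)(2030)/(6.158e-04) = 0.08308 Ω
R_total = R_1 + R_2 + R_3 = 0.268 Ω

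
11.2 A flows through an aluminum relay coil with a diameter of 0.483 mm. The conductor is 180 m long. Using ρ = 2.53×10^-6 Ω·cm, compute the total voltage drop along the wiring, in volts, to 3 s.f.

ρ = 2.53×10^-6 Ω·cm = 2.53×10^-8 Ω·m
A = π(d/2)² = π(2.4150e-04 m)² = 1.832e-07 m²
R = ρL/A = (2.53×10^-8)(180)/(1.832e-07) = 24.85 Ω
V = IR = 11.2 × 24.85 = 278 V

278 V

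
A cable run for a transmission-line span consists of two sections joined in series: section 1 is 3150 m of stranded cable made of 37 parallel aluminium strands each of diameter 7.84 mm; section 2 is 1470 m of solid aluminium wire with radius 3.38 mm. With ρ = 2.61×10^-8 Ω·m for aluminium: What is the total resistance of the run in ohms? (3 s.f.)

Section 1: A_strand = π(3.9200e-03)² = 4.827e-05 m²; R₁ = ρL/(N·A_s) = (2.61×10^-8)(3150)/(37×4.827e-05) = 0.04603 Ω
Section 2: A = πr² = π(3.3800e-03 m)² = 3.589e-05 m²
R₂ = (2.61×10^-8)(1470)/(3.589e-05) = 1.069 Ω
R = R₁ + R₂ = 1.12 Ω

1.12 Ω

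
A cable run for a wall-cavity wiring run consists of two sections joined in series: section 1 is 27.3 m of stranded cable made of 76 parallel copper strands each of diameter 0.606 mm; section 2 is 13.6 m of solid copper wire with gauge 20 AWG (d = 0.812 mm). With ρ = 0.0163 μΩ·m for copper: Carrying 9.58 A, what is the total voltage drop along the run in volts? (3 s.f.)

4.30 V

ρ = 0.0163 μΩ·m = 1.63×10^-8 Ω·m
Section 1: A_strand = π(3.0300e-04)² = 2.884e-07 m²; R₁ = ρL/(N·A_s) = (1.63×10^-8)(27.3)/(76×2.884e-07) = 0.0203 Ω
Section 2: A = π(0.812/2 mm)² = π(4.0600e-04 m)² = 5.178e-07 m²
R₂ = (1.63×10^-8)(13.6)/(5.178e-07) = 0.4281 Ω
R = R₁ + R₂ = 0.4484 Ω
V = IR = 9.58 × 0.4484 = 4.30 V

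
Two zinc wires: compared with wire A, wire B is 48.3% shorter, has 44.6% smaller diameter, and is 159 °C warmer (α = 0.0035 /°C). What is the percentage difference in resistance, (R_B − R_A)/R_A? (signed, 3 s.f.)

162%

R ∝ ρL/d² with ρ ∝ (1+αΔT), so R_B/R_A = (1 − 48.3/100) × (1 − 44.6/100)⁻² × (1 + 0.0035×159)
= 0.517 × 3.258 × 1.556 = 2.622
(R_B − R_A)/R_A = 2.622 − 1 = 162%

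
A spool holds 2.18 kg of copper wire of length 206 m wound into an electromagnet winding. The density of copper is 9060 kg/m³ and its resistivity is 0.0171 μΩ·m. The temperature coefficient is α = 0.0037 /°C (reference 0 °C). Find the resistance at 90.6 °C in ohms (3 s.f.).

ρ = 0.0171 μΩ·m = 1.71×10^-8 Ω·m
A = m/(density·L) = 2.18/(9060×206) = 1.1680e-06 m²
R = ρL/A = (1.71×10^-8)(206)/(1.1680e-06) = 3.016 Ω
R(90.6 °C) = 3.016 × (1 + 0.0037×90.6) = 4.03 Ω

4.03 Ω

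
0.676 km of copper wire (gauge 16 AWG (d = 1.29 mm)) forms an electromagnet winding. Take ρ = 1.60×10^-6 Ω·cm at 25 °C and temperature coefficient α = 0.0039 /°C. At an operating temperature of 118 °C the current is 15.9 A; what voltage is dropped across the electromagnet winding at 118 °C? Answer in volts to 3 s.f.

ρ = 1.60×10^-6 Ω·cm = 1.60×10^-8 Ω·m
A = π(1.29/2 mm)² = π(6.4500e-04 m)² = 1.307e-06 m²
R₍25₎ = ρL/A = (1.60×10^-8)(676)/(1.307e-06) = 8.276 Ω
R₍118₎ = R₍25₎(1 + αΔT) = 8.276 × (1 + 0.0039×93) = 11.28 Ω
V = IR = 15.9 × 11.28 = 179 V

179 V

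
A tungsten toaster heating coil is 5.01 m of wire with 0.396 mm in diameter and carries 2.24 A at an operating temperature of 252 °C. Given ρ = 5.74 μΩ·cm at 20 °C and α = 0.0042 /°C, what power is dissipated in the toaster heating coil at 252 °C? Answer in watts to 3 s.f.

23.1 W

ρ = 5.74 μΩ·cm = 5.74×10^-8 Ω·m
A = π(d/2)² = π(1.9800e-04 m)² = 1.232e-07 m²
R₍20₎ = ρL/A = (5.74×10^-8)(5.01)/(1.232e-07) = 2.335 Ω
R₍252₎ = R₍20₎(1 + αΔT) = 2.335 × (1 + 0.0042×232) = 4.61 Ω
P = I²R = (2.24)² × 4.61 = 23.1 W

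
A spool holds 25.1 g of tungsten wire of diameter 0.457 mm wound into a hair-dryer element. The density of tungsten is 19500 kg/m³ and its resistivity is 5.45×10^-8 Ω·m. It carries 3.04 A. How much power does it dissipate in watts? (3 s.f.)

24.1 W

A = π(d/2)² = π(2.2850e-04 m)² = 1.6403e-07 m²
L = m/(density·A) = 0.0251/(19500×1.6403e-07) = 7.847 m
R = ρL/A = (5.45×10^-8)(7.847)/(1.6403e-07) = 2.607 Ω
P = I²R = (3.04)² × 2.607 = 24.1 W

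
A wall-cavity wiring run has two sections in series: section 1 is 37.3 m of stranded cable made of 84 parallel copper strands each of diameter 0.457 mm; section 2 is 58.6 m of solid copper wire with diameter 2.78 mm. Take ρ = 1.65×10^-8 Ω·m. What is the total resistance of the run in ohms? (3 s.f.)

0.204 Ω

Section 1: A_strand = π(2.2850e-04)² = 1.640e-07 m²; R₁ = ρL/(N·A_s) = (1.65×10^-8)(37.3)/(84×1.640e-07) = 0.04467 Ω
Section 2: A = π(d/2)² = π(1.3900e-03 m)² = 6.070e-06 m²
R₂ = (1.65×10^-8)(58.6)/(6.070e-06) = 0.1593 Ω
R = R₁ + R₂ = 0.204 Ω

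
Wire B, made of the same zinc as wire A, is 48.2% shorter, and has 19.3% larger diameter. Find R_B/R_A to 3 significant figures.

R ∝ L/d², so R_B/R_A = (1 − 48.2/100) × (1 + 19.3/100)⁻²
= 0.518 × 0.7026 = 0.364

0.364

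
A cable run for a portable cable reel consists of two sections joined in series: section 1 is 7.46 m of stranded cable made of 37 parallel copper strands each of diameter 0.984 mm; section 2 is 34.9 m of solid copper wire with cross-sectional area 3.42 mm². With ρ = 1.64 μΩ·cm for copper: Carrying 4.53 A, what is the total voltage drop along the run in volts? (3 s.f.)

0.778 V

ρ = 1.64 μΩ·cm = 1.64×10^-8 Ω·m
Section 1: A_strand = π(4.9200e-04)² = 7.605e-07 m²; R₁ = ρL/(N·A_s) = (1.64×10^-8)(7.46)/(37×7.605e-07) = 0.004348 Ω
Section 2: A = 3.42 mm² = 3.420e-06 m²
R₂ = (1.64×10^-8)(34.9)/(3.420e-06) = 0.1674 Ω
R = R₁ + R₂ = 0.1717 Ω
V = IR = 4.53 × 0.1717 = 0.778 V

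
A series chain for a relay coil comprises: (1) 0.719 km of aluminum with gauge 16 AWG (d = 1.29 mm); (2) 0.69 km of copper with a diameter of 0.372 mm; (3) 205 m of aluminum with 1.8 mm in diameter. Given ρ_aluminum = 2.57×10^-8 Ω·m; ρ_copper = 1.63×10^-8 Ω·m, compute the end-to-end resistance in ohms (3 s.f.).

Seg 1: A = π(1.29/2 mm)² = π(6.4500e-04 m)² = 1.307e-06 m²
R_1 = (2.57×10^-8)(719)/(1.307e-06) = 14.14 Ω
Seg 2: A = π(d/2)² = π(1.8600e-04 m)² = 1.087e-07 m²
R_2 = (1.63×10^-8)(690)/(1.087e-07) = 103.5 Ω
Seg 3: A = π(d/2)² = π(9.0000e-04 m)² = 2.545e-06 m²
R_3 = (2.57×10^-8)(205)/(2.545e-06) = 2.07 Ω
R_total = R_1 + R_2 + R_3 = 120 Ω

120 Ω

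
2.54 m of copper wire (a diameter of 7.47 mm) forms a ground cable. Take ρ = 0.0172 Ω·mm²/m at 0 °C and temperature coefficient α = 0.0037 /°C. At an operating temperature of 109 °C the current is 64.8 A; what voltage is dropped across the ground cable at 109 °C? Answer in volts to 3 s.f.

0.0906 V

ρ = 0.0172 Ω·mm²/m = 1.72×10^-8 Ω·m
A = π(d/2)² = π(3.7350e-03 m)² = 4.383e-05 m²
R₍0₎ = ρL/A = (1.72×10^-8)(2.54)/(4.383e-05) = 9.969×10^-4 Ω
R₍109₎ = R₍0₎(1 + αΔT) = 9.969×10^-4 × (1 + 0.0037×109) = 0.001399 Ω
V = IR = 64.8 × 0.001399 = 0.0906 V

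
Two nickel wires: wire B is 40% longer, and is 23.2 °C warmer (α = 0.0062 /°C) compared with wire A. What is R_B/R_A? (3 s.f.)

R ∝ ρL/d² with ρ ∝ (1+αΔT), so R_B/R_A = (1 + 40/100) × (1 + 0.0062×23.2)
= 1.4 × 1.144 = 1.60

1.60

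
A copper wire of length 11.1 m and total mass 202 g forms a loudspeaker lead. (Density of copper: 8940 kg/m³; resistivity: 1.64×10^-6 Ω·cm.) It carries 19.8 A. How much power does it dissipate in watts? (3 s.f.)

35.1 W

ρ = 1.64×10^-6 Ω·cm = 1.64×10^-8 Ω·m
A = m/(density·L) = 0.202/(8940×11.1) = 2.0356e-06 m²
R = ρL/A = (1.64×10^-8)(11.1)/(2.0356e-06) = 0.08943 Ω
P = I²R = (19.8)² × 0.08943 = 35.1 W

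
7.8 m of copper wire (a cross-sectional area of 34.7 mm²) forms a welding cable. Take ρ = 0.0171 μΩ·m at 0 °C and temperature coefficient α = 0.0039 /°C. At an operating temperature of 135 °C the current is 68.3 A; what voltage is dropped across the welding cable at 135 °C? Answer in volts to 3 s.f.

ρ = 0.0171 μΩ·m = 1.71×10^-8 Ω·m
A = 34.7 mm² = 3.470e-05 m²
R₍0₎ = ρL/A = (1.71×10^-8)(7.8)/(3.470e-05) = 0.003844 Ω
R₍135₎ = R₍0₎(1 + αΔT) = 0.003844 × (1 + 0.0039×135) = 0.005868 Ω
V = IR = 68.3 × 0.005868 = 0.401 V

0.401 V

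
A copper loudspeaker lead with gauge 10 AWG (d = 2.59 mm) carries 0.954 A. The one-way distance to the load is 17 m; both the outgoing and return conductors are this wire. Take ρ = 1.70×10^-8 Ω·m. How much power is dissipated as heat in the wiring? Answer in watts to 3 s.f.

A = π(2.59/2 mm)² = π(1.2950e-03 m)² = 5.269e-06 m²
Total conductor length (both ways) L = 2 × 17 = 34 m
R = ρL/A = (1.70×10^-8)(34)/(5.269e-06) = 0.1097 Ω
P = I²R = (0.954)² × 0.1097 = 0.0998 W

0.0998 W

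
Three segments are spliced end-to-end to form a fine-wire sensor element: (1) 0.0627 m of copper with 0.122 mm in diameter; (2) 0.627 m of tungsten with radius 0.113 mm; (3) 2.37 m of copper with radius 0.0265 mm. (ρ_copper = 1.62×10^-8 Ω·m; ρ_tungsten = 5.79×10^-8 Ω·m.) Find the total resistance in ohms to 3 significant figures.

18.4 Ω

Seg 1: A = π(d/2)² = π(6.1000e-05 m)² = 1.169e-08 m²
R_1 = (1.62×10^-8)(0.0627)/(1.169e-08) = 0.08689 Ω
Seg 2: A = πr² = π(1.1300e-04 m)² = 4.011e-08 m²
R_2 = (5.79×10^-8)(0.627)/(4.011e-08) = 0.905 Ω
Seg 3: A = πr² = π(2.6500e-05 m)² = 2.206e-09 m²
R_3 = (1.62×10^-8)(2.37)/(2.206e-09) = 17.4 Ω
R_total = R_1 + R_2 + R_3 = 18.4 Ω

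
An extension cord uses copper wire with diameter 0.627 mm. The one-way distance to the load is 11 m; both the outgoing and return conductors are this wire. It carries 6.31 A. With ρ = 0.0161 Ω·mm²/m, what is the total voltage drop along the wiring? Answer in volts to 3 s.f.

ρ = 0.0161 Ω·mm²/m = 1.61×10^-8 Ω·m
A = π(d/2)² = π(3.1350e-04 m)² = 3.088e-07 m²
Total conductor length (both ways) L = 2 × 11 = 22 m
R = ρL/A = (1.61×10^-8)(22)/(3.088e-07) = 1.147 Ω
V = IR = 6.31 × 1.147 = 7.24 V

7.24 V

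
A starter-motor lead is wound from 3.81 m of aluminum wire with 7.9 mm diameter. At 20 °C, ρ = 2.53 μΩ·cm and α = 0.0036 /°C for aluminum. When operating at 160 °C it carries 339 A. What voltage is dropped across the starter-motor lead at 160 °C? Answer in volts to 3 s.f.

ρ = 2.53 μΩ·cm = 2.53×10^-8 Ω·m
A = π(d/2)² = π(3.9500e-03 m)² = 4.902e-05 m²
R₍20₎ = ρL/A = (2.53×10^-8)(3.81)/(4.902e-05) = 0.001967 Ω
R₍160₎ = R₍20₎(1 + αΔT) = 0.001967 × (1 + 0.0036×140) = 0.002958 Ω
V = IR = 339 × 0.002958 = 1.00 V

1.00 V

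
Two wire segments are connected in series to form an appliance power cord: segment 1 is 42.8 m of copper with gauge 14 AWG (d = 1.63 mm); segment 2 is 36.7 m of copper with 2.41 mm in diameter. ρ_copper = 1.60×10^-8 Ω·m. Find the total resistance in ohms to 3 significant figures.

Segment 1: A = π(1.63/2 mm)² = π(8.1500e-04 m)² = 2.087e-06 m²
R₁ = ρL/A = (1.60×10^-8)(42.8)/(2.087e-06) = 0.3282 Ω
Segment 2: A = π(d/2)² = π(1.2050e-03 m)² = 4.562e-06 m²
R₂ = (1.60×10^-8)(36.7)/(4.562e-06) = 0.1287 Ω
R = R₁ + R₂ = 0.457 Ω

0.457 Ω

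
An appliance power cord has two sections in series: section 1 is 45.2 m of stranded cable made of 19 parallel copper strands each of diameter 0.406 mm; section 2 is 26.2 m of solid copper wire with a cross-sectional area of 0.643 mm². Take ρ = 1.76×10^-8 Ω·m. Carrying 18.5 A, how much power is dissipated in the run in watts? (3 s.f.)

356 W

Section 1: A_strand = π(2.0300e-04)² = 1.295e-07 m²; R₁ = ρL/(N·A_s) = (1.76×10^-8)(45.2)/(19×1.295e-07) = 0.3234 Ω
Section 2: A = 0.643 mm² = 6.430e-07 m²
R₂ = (1.76×10^-8)(26.2)/(6.430e-07) = 0.7171 Ω
R = R₁ + R₂ = 1.041 Ω
P = I²R = (18.5)² × 1.041 = 356 W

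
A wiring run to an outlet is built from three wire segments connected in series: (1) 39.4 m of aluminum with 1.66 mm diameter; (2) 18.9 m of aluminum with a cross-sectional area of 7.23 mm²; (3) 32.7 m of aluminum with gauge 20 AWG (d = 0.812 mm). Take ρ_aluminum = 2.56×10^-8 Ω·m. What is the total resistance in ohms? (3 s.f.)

Seg 1: A = π(d/2)² = π(8.3000e-04 m)² = 2.164e-06 m²
R_1 = (2.56×10^-8)(39.4)/(2.164e-06) = 0.466 Ω
Seg 2: A = 7.23 mm² = 7.230e-06 m²
R_2 = (2.56×10^-8)(18.9)/(7.230e-06) = 0.06692 Ω
Seg 3: A = π(0.812/2 mm)² = π(4.0600e-04 m)² = 5.178e-07 m²
R_3 = (2.56×10^-8)(32.7)/(5.178e-07) = 1.617 Ω
R_total = R_1 + R_2 + R_3 = 2.15 Ω

2.15 Ω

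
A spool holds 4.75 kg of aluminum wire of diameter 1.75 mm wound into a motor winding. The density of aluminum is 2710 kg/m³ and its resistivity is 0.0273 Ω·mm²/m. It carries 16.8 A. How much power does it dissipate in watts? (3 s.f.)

2330 W

ρ = 0.0273 Ω·mm²/m = 2.73×10^-8 Ω·m
A = π(d/2)² = π(8.7500e-04 m)² = 2.4053e-06 m²
L = m/(density·A) = 4.75/(2710×2.4053e-06) = 728.7 m
R = ρL/A = (2.73×10^-8)(728.7)/(2.4053e-06) = 8.271 Ω
P = I²R = (16.8)² × 8.271 = 2330 W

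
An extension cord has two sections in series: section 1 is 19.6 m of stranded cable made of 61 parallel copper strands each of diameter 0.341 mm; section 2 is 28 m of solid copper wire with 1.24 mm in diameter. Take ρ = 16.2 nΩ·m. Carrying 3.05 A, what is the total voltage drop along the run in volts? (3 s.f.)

ρ = 16.2 nΩ·m = 1.62×10^-8 Ω·m
Section 1: A_strand = π(1.7050e-04)² = 9.133e-08 m²; R₁ = ρL/(N·A_s) = (1.62×10^-8)(19.6)/(61×9.133e-08) = 0.057 Ω
Section 2: A = π(d/2)² = π(6.2000e-04 m)² = 1.208e-06 m²
R₂ = (1.62×10^-8)(28)/(1.208e-06) = 0.3756 Ω
R = R₁ + R₂ = 0.4326 Ω
V = IR = 3.05 × 0.4326 = 1.32 V

1.32 V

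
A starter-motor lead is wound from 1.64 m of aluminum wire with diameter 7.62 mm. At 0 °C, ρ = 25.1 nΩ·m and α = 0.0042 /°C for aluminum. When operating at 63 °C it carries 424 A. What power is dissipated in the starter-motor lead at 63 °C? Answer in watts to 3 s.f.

205 W

ρ = 25.1 nΩ·m = 2.51×10^-8 Ω·m
A = π(d/2)² = π(3.8100e-03 m)² = 4.560e-05 m²
R₍0₎ = ρL/A = (2.51×10^-8)(1.64)/(4.560e-05) = 9.026×10^-4 Ω
R₍63₎ = R₍0₎(1 + αΔT) = 9.026×10^-4 × (1 + 0.0042×63) = 0.001141 Ω
P = I²R = (424)² × 0.001141 = 205 W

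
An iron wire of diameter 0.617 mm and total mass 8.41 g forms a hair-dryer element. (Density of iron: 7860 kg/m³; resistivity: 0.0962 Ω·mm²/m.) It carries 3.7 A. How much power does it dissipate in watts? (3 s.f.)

15.8 W

ρ = 0.0962 Ω·mm²/m = 9.62×10^-8 Ω·m
A = π(d/2)² = π(3.0850e-04 m)² = 2.9899e-07 m²
L = m/(density·A) = 0.00841/(7860×2.9899e-07) = 3.579 m
R = ρL/A = (9.62×10^-8)(3.579)/(2.9899e-07) = 1.151 Ω
P = I²R = (3.7)² × 1.151 = 15.8 W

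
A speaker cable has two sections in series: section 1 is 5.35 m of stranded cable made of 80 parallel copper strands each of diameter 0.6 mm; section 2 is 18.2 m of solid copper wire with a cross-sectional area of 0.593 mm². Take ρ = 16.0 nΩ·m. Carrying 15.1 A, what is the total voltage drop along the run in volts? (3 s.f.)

7.47 V

ρ = 16.0 nΩ·m = 1.60×10^-8 Ω·m
Section 1: A_strand = π(3.0000e-04)² = 2.827e-07 m²; R₁ = ρL/(N·A_s) = (1.60×10^-8)(5.35)/(80×2.827e-07) = 0.003784 Ω
Section 2: A = 0.593 mm² = 5.930e-07 m²
R₂ = (1.60×10^-8)(18.2)/(5.930e-07) = 0.4911 Ω
R = R₁ + R₂ = 0.4948 Ω
V = IR = 15.1 × 0.4948 = 7.47 V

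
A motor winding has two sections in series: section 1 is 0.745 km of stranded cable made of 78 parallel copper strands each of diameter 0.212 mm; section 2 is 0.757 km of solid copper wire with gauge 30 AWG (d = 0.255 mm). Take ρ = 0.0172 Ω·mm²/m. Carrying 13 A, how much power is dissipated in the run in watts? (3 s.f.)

ρ = 0.0172 Ω·mm²/m = 1.72×10^-8 Ω·m
Section 1: A_strand = π(1.0600e-04)² = 3.530e-08 m²; R₁ = ρL/(N·A_s) = (1.72×10^-8)(745)/(78×3.530e-08) = 4.654 Ω
Section 2: A = π(0.255/2 mm)² = π(1.2750e-04 m)² = 5.107e-08 m²
R₂ = (1.72×10^-8)(757)/(5.107e-08) = 254.9 Ω
R = R₁ + R₂ = 259.6 Ω
P = I²R = (13)² × 259.6 = 43900 W

43900 W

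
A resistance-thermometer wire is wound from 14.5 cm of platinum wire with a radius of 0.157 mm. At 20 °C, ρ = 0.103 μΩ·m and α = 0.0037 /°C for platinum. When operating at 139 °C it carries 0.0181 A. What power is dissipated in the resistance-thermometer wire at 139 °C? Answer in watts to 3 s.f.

ρ = 0.103 μΩ·m = 1.03×10^-7 Ω·m
A = πr² = π(1.5700e-04 m)² = 7.744e-08 m²
R₍20₎ = ρL/A = (1.03×10^-7)(0.145)/(7.744e-08) = 0.1929 Ω
R₍139₎ = R₍20₎(1 + αΔT) = 0.1929 × (1 + 0.0037×119) = 0.2778 Ω
P = I²R = (0.0181)² × 0.2778 = 9.10×10^-5 W

9.10×10^-5 W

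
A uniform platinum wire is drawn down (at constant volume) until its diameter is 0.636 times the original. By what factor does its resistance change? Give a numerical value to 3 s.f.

Volume constant ⇒ L' = L/r² with r = 0.636. R' = ρL'/A' = ρ(L/r²)/(πr²d₀²/4) = R/r⁴.
Factor = 6.11

6.11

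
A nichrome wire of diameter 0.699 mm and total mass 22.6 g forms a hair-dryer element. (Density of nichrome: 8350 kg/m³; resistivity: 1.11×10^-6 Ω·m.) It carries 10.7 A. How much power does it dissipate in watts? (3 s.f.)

A = π(d/2)² = π(3.4950e-04 m)² = 3.8375e-07 m²
L = m/(density·A) = 0.0226/(8350×3.8375e-07) = 7.053 m
R = ρL/A = (1.11×10^-6)(7.053)/(3.8375e-07) = 20.4 Ω
P = I²R = (10.7)² × 20.4 = 2340 W

2340 W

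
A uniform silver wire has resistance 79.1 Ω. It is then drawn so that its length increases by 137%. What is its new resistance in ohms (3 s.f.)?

k = 1 + 137/100 = 2.37; volume constant ⇒ A' = A/k, so R' = k²R.
R' = 5.617 × 79.1 = 444 Ω

444 Ω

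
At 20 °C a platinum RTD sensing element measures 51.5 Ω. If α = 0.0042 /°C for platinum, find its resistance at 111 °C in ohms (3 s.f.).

ΔT = 111 − 20 = 91 °C
R = R₀(1 + αΔT) = 51.5 × (1 + 0.0042×91) = 51.5 × 1.382 = 71.2 Ω

71.2 Ω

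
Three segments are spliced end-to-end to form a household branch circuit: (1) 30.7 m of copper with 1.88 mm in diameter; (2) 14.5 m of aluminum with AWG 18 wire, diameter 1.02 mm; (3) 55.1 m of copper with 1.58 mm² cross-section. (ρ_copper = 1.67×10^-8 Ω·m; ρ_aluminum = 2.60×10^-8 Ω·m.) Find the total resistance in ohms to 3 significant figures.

1.23 Ω

Seg 1: A = π(d/2)² = π(9.4000e-04 m)² = 2.776e-06 m²
R_1 = (1.67×10^-8)(30.7)/(2.776e-06) = 0.1847 Ω
Seg 2: A = π(1.02/2 mm)² = π(5.1000e-04 m)² = 8.171e-07 m²
R_2 = (2.60×10^-8)(14.5)/(8.171e-07) = 0.4614 Ω
Seg 3: A = 1.58 mm² = 1.580e-06 m²
R_3 = (1.67×10^-8)(55.1)/(1.580e-06) = 0.5824 Ω
R_total = R_1 + R_2 + R_3 = 1.23 Ω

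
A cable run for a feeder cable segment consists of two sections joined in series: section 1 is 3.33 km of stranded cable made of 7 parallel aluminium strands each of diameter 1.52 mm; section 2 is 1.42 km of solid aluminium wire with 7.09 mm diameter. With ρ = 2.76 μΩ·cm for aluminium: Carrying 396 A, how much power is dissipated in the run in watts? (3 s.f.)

1.29×10^6 W

ρ = 2.76 μΩ·cm = 2.76×10^-8 Ω·m
Section 1: A_strand = π(7.6000e-04)² = 1.815e-06 m²; R₁ = ρL/(N·A_s) = (2.76×10^-8)(3330)/(7×1.815e-06) = 7.236 Ω
Section 2: A = π(d/2)² = π(3.5450e-03 m)² = 3.948e-05 m²
R₂ = (2.76×10^-8)(1420)/(3.948e-05) = 0.9927 Ω
R = R₁ + R₂ = 8.228 Ω
P = I²R = (396)² × 8.228 = 1.29×10^6 W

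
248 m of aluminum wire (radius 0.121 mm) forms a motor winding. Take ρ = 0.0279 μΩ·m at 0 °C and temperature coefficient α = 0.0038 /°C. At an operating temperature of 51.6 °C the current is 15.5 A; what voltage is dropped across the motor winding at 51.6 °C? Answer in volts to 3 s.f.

ρ = 0.0279 μΩ·m = 2.79×10^-8 Ω·m
A = πr² = π(1.2100e-04 m)² = 4.600e-08 m²
R₍0₎ = ρL/A = (2.79×10^-8)(248)/(4.600e-08) = 150.4 Ω
R₍51.6₎ = R₍0₎(1 + αΔT) = 150.4 × (1 + 0.0038×51.6) = 179.9 Ω
V = IR = 15.5 × 179.9 = 2790 V

2790 V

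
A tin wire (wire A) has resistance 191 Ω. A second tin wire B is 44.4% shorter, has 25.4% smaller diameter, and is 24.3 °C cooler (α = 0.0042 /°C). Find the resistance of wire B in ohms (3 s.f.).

R ∝ ρL/d² with ρ ∝ (1+αΔT), so R_B/R_A = (1 − 44.4/100) × (1 − 25.4/100)⁻² × (1 − 0.0042×24.3)
= 0.556 × 1.797 × 0.8979 = 0.8971
R_B = 0.8971 × 191 = 171 Ω

171 Ω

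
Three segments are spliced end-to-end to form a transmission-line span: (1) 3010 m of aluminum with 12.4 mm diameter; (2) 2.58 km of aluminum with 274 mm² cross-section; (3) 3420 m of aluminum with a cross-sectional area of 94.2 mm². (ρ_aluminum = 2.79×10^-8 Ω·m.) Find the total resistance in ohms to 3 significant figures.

Seg 1: A = π(d/2)² = π(6.2000e-03 m)² = 1.208e-04 m²
R_1 = (2.79×10^-8)(3010)/(1.208e-04) = 0.6954 Ω
Seg 2: A = 274 mm² = 2.740e-04 m²
R_2 = (2.79×10^-8)(2580)/(2.740e-04) = 0.2627 Ω
Seg 3: A = 94.2 mm² = 9.420e-05 m²
R_3 = (2.79×10^-8)(3420)/(9.420e-05) = 1.013 Ω
R_total = R_1 + R_2 + R_3 = 1.97 Ω

1.97 Ω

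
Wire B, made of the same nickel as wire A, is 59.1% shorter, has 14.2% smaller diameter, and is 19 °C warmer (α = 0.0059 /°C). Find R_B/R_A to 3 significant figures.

0.618

R ∝ ρL/d² with ρ ∝ (1+αΔT), so R_B/R_A = (1 − 59.1/100) × (1 − 14.2/100)⁻² × (1 + 0.0059×19)
= 0.409 × 1.358 × 1.112 = 0.618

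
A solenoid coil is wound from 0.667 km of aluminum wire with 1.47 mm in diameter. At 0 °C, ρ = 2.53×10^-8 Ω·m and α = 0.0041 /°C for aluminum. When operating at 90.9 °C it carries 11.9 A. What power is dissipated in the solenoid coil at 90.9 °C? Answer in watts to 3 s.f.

1930 W

A = π(d/2)² = π(7.3500e-04 m)² = 1.697e-06 m²
R₍0₎ = ρL/A = (2.53×10^-8)(667)/(1.697e-06) = 9.943 Ω
R₍90.9₎ = R₍0₎(1 + αΔT) = 9.943 × (1 + 0.0041×90.9) = 13.65 Ω
P = I²R = (11.9)² × 13.65 = 1930 W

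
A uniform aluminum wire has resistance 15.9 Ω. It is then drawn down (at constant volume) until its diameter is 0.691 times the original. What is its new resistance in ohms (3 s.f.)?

69.7 Ω

Volume constant ⇒ L' = L/r² with r = 0.691. R' = ρL'/A' = ρ(L/r²)/(πr²d₀²/4) = R/r⁴.
R' = 4.386 × 15.9 = 69.7 Ω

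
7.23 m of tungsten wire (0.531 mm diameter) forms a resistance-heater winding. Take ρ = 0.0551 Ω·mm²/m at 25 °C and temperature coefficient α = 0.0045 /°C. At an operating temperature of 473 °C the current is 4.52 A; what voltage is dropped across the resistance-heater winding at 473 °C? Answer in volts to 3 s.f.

ρ = 0.0551 Ω·mm²/m = 5.51×10^-8 Ω·m
A = π(d/2)² = π(2.6550e-04 m)² = 2.215e-07 m²
R₍25₎ = ρL/A = (5.51×10^-8)(7.23)/(2.215e-07) = 1.799 Ω
R₍473₎ = R₍25₎(1 + αΔT) = 1.799 × (1 + 0.0045×448) = 5.426 Ω
V = IR = 4.52 × 5.426 = 24.5 V

24.5 V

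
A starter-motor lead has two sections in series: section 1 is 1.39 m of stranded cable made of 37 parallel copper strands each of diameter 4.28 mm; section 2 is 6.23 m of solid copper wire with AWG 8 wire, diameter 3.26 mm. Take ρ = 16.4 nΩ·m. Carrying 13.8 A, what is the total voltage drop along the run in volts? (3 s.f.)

0.170 V

ρ = 16.4 nΩ·m = 1.64×10^-8 Ω·m
Section 1: A_strand = π(2.1400e-03)² = 1.439e-05 m²; R₁ = ρL/(N·A_s) = (1.64×10^-8)(1.39)/(37×1.439e-05) = 4.282×10^-5 Ω
Section 2: A = π(3.26/2 mm)² = π(1.6300e-03 m)² = 8.347e-06 m²
R₂ = (1.64×10^-8)(6.23)/(8.347e-06) = 0.01224 Ω
R = R₁ + R₂ = 0.01228 Ω
V = IR = 13.8 × 0.01228 = 0.170 V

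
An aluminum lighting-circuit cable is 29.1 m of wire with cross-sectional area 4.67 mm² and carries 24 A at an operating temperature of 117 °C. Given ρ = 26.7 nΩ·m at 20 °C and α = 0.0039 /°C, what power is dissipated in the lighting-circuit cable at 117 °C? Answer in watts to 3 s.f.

ρ = 26.7 nΩ·m = 2.67×10^-8 Ω·m
A = 4.67 mm² = 4.670e-06 m²
R₍20₎ = ρL/A = (2.67×10^-8)(29.1)/(4.670e-06) = 0.1664 Ω
R₍117₎ = R₍20₎(1 + αΔT) = 0.1664 × (1 + 0.0039×97) = 0.2293 Ω
P = I²R = (24)² × 0.2293 = 132 W

132 W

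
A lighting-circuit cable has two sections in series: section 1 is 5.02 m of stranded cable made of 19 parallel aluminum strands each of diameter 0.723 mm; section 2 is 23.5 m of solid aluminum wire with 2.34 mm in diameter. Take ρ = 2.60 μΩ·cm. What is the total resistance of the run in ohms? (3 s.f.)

0.159 Ω

ρ = 2.60 μΩ·cm = 2.60×10^-8 Ω·m
Section 1: A_strand = π(3.6150e-04)² = 4.106e-07 m²; R₁ = ρL/(N·A_s) = (2.60×10^-8)(5.02)/(19×4.106e-07) = 0.01673 Ω
Section 2: A = π(d/2)² = π(1.1700e-03 m)² = 4.301e-06 m²
R₂ = (2.60×10^-8)(23.5)/(4.301e-06) = 0.1421 Ω
R = R₁ + R₂ = 0.159 Ω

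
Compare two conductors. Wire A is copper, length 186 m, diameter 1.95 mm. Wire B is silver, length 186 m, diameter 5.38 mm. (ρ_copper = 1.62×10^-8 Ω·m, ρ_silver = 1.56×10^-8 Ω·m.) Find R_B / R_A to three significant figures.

R ∝ ρL/d², so R_B/R_A = (ρ_B/ρ_A) × (d_A/d_B)²
= (1.56×10^-8/1.62×10^-8) × (1.95/5.38)² = 0.127

0.127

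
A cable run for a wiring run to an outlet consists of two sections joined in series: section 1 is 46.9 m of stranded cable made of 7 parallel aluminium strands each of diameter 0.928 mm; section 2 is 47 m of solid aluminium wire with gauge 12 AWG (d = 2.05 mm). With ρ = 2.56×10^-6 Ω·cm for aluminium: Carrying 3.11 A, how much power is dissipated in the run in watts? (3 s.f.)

5.98 W

ρ = 2.56×10^-6 Ω·cm = 2.56×10^-8 Ω·m
Section 1: A_strand = π(4.6400e-04)² = 6.764e-07 m²; R₁ = ρL/(N·A_s) = (2.56×10^-8)(46.9)/(7×6.764e-07) = 0.2536 Ω
Section 2: A = π(2.05/2 mm)² = π(1.0250e-03 m)² = 3.301e-06 m²
R₂ = (2.56×10^-8)(47)/(3.301e-06) = 0.3645 Ω
R = R₁ + R₂ = 0.6181 Ω
P = I²R = (3.11)² × 0.6181 = 5.98 W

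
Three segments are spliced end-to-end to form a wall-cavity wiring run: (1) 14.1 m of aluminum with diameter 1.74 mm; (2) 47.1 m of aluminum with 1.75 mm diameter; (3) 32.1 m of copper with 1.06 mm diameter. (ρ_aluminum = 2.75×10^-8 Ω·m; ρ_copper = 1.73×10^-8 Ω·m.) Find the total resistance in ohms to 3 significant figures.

Seg 1: A = π(d/2)² = π(8.7000e-04 m)² = 2.378e-06 m²
R_1 = (2.75×10^-8)(14.1)/(2.378e-06) = 0.1631 Ω
Seg 2: A = π(d/2)² = π(8.7500e-04 m)² = 2.405e-06 m²
R_2 = (2.75×10^-8)(47.1)/(2.405e-06) = 0.5385 Ω
Seg 3: A = π(d/2)² = π(5.3000e-04 m)² = 8.825e-07 m²
R_3 = (1.73×10^-8)(32.1)/(8.825e-07) = 0.6293 Ω
R_total = R_1 + R_2 + R_3 = 1.33 Ω

1.33 Ω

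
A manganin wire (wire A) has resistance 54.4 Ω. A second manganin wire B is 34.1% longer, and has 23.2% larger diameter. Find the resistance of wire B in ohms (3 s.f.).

48.1 Ω

R ∝ L/d², so R_B/R_A = (1 + 34.1/100) × (1 + 23.2/100)⁻²
= 1.341 × 0.6588 = 0.8835
R_B = 0.8835 × 54.4 = 48.1 Ω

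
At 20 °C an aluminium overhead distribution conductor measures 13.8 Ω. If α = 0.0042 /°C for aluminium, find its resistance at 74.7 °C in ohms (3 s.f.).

17.0 Ω

ΔT = 74.7 − 20 = 54.7 °C
R = R₀(1 + αΔT) = 13.8 × (1 + 0.0042×54.7) = 13.8 × 1.23 = 17.0 Ω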